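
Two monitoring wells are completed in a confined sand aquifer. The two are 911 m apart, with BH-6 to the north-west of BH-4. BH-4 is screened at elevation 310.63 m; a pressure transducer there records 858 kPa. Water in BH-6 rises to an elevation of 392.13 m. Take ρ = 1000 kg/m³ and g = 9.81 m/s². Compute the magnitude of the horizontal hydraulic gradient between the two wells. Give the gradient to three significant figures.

Pressure head at BH-4: ψ = P/(ρg) = 858×1000 / (1000 × 9.81) = 87.46 m.
Total head at BH-4: h = z + ψ = 310.63 + 87.46 = 398.09 m.
Total head at BH-6: h = 392.13 m (water level in the piezometer is the total head).
Head difference: h(BH-4) − h(BH-6) = 398.09 − 392.13 = 5.96 m.
Hydraulic gradient: i = |Δh| / L = 5.96 / 911 = 0.00654.

i ≈ 0.00654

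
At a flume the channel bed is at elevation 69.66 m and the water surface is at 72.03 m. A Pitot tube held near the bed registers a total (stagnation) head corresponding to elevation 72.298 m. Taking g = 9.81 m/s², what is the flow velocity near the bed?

v ≈ 2.29 m/s

Near the bed, under hydrostatic conditions, the piezometric head (z + ψ) equals the free-surface elevation, 72.03 m.
Velocity head = total − piezometric = 72.298 − 72.03 = 0.268 m.
v = √(2g·h_v) = √(2 × 9.81 × 0.268) = 2.29 m/s.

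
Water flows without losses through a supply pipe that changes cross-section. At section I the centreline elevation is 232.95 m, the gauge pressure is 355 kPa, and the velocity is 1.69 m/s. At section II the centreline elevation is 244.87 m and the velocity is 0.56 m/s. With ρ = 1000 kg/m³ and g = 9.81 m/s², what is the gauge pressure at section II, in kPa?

Pressure head at I: ψ₁ = P₁/(ρg) = 355×1000 / (1000 × 9.81) = 36.19 m.
Velocity heads: v₁²/2g = 1.69²/19.62 = 0.146 m; v₂²/2g = 0.56²/19.62 = 0.016 m.
Total head H = z₁ + ψ₁ + v₁²/2g = 232.95 + 36.19 + 0.146 = 269.29 m.
ψ₂ = H − z₂ − v₂²/2g = 269.29 − 244.87 − 0.016 = 24.40 m.
P₂ = ρgψ₂ = 1000 × 9.81 × 24.40 ≈ 239 kPa.

P₂ ≈ 239 kPa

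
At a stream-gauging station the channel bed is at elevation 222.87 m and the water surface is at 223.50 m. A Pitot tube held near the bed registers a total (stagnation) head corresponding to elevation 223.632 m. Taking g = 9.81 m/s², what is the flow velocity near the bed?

v ≈ 1.61 m/s

Near the bed, under hydrostatic conditions, the piezometric head (z + ψ) equals the free-surface elevation, 223.50 m.
Velocity head = total − piezometric = 223.632 − 223.50 = 0.132 m.
v = √(2g·h_v) = √(2 × 9.81 × 0.132) = 1.61 m/s.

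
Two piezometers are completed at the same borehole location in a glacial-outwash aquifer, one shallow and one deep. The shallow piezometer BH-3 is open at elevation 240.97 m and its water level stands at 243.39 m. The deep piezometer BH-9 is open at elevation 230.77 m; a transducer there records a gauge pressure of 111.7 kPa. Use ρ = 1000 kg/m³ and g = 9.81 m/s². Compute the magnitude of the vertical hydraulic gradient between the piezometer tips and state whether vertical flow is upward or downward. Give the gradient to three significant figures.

Total head at BH-3: h = 243.39 m (water level in the standpipe).
Pressure head at BH-9: ψ = P/(ρg) = 111.7×1000 / (1000 × 9.81) = 11.39 m.
Total head at BH-9: h = z + ψ = 230.77 + 11.39 = 242.16 m.
Δh = h(BH-3) − h(BH-9) = 243.39 − 242.16 = 1.23 m.
Vertical separation Δz = 240.97 − 230.77 = 10.20 m.
|i_v| = |Δh| / Δz = 1.23 / 10.20 = 0.121.
Head is higher in the shallow piezometer, so vertical flow is downward (recharge condition).

|i_v| ≈ 0.121; vertical flow is downward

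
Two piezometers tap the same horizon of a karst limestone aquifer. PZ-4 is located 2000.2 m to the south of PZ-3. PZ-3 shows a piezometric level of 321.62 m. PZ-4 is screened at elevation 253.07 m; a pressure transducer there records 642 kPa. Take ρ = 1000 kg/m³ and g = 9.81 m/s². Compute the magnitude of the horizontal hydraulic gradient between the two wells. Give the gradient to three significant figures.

i ≈ 0.00155

Total head at PZ-3: h = 321.62 m (water level in the piezometer is the total head).
Pressure head at PZ-4: ψ = P/(ρg) = 642×1000 / (1000 × 9.81) = 65.44 m.
Total head at PZ-4: h = z + ψ = 253.07 + 65.44 = 318.51 m.
Head difference: h(PZ-3) − h(PZ-4) = 321.62 − 318.51 = 3.11 m.
Hydraulic gradient: i = |Δh| / L = 3.11 / 2000.2 = 0.00155.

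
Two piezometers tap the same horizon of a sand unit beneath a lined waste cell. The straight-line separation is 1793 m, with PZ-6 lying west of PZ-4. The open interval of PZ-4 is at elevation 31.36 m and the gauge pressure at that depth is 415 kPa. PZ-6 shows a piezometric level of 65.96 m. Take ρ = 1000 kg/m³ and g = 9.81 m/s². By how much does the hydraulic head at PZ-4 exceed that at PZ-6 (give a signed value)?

Δh ≈ 7.70 m

Pressure head at PZ-4: ψ = P/(ρg) = 415×1000 / (1000 × 9.81) = 42.30 m.
Total head at PZ-4: h = z + ψ = 31.36 + 42.30 = 73.66 m.
Total head at PZ-6: h = 65.96 m (water level in the piezometer is the total head).
Head difference: h(PZ-4) − h(PZ-6) = 73.66 − 65.96 = 7.70 m.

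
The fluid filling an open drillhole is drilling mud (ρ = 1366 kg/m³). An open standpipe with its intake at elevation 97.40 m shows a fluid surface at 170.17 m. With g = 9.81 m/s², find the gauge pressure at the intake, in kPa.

Pressure head ψ = h − z = 170.17 − 97.40 = 72.77 m.
P = ρgψ = 1366 × 9.81 × 72.77 = 975151 Pa ≈ 975 kPa.

P ≈ 975 kPa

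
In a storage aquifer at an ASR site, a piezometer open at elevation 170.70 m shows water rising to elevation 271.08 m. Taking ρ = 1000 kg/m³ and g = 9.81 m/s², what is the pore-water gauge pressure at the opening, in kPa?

P ≈ 985 kPa

Pressure head ψ = h − z = 271.08 − 170.70 = 100.38 m.
P = ρgψ = 1000 × 9.81 × 100.38 = 984728 Pa ≈ 985 kPa.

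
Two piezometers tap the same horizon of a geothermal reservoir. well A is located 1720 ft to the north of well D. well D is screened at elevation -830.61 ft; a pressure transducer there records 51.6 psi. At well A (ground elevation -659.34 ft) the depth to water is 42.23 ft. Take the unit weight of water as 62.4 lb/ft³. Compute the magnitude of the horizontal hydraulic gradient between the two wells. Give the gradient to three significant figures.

Pressure head at well D: ψ = 144·P/γ = 144 × 51.6 / 62.4 = 119.08 ft.
Total head at well D: h = z + ψ = -830.61 + 119.08 = -711.53 ft.
Total head at well A: h = -659.34 − 42.23 = -701.57 ft.
Head difference: h(well D) − h(well A) = -711.53 − (-701.57) = -9.96 ft.
Hydraulic gradient: i = |Δh| / L = 9.96 / 1720 = 0.00579.

i ≈ 0.00579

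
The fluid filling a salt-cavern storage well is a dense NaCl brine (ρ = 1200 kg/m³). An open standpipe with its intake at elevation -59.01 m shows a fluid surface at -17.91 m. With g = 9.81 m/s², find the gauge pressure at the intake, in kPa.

P ≈ 484 kPa

Pressure head ψ = h − z = -17.91 − (-59.01) = 41.10 m.
P = ρgψ = 1200 × 9.81 × 41.10 = 483829 Pa ≈ 484 kPa.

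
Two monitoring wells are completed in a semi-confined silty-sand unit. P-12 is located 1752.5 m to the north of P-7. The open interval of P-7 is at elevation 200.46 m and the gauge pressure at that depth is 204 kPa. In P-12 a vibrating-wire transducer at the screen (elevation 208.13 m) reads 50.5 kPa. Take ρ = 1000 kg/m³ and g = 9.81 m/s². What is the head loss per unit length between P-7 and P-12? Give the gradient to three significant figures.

Pressure head at P-7: ψ = P/(ρg) = 204×1000 / (1000 × 9.81) = 20.80 m.
Total head at P-7: h = z + ψ = 200.46 + 20.80 = 221.26 m.
Pressure head at P-12: ψ = P/(ρg) = 50.5×1000 / (1000 × 9.81) = 5.15 m.
Total head at P-12: h = z + ψ = 208.13 + 5.15 = 213.28 m.
Head difference: h(P-7) − h(P-12) = 221.26 − 213.28 = 7.98 m.
Hydraulic gradient: i = |Δh| / L = 7.98 / 1752.5 = 0.00455.

i ≈ 0.00455 m/m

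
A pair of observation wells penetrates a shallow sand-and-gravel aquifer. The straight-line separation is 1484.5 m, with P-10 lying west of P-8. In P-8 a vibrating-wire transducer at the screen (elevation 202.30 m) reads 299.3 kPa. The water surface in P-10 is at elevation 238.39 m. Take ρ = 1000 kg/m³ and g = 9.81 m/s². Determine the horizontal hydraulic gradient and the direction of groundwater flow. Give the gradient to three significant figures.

i ≈ 0.00376; groundwater flows toward the east

Pressure head at P-8: ψ = P/(ρg) = 299.3×1000 / (1000 × 9.81) = 30.51 m.
Total head at P-8: h = z + ψ = 202.30 + 30.51 = 232.81 m.
Total head at P-10: h = 238.39 m (water level in the piezometer is the total head).
Head difference: h(P-8) − h(P-10) = 232.81 − 238.39 = -5.58 m.
Hydraulic gradient: i = |Δh| / L = 5.58 / 1484.5 = 0.00376.
Flow is from higher to lower head: from P-10 toward P-8, i.e. toward the east.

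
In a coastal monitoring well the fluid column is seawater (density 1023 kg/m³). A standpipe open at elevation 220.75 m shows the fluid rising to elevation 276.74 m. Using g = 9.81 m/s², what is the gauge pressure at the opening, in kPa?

Pressure head ψ = h − z = 276.74 − 220.75 = 55.99 m.
P = ρgψ = 1023 × 9.81 × 55.99 = 561895 Pa ≈ 562 kPa.

P ≈ 562 kPa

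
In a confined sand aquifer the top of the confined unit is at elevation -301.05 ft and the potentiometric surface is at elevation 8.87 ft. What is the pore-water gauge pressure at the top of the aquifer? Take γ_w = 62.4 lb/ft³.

P ≈ 134 psi

Pressure head at the aquifer top: ψ = h − z = 8.87 − (-301.05) = 309.92 ft.
P = γψ/144 = 62.4 × 309.92 / 144 = 134 psi.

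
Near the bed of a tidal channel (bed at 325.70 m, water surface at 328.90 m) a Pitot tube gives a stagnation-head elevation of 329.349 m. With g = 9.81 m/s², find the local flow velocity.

Near the bed, under hydrostatic conditions, the piezometric head (z + ψ) equals the free-surface elevation, 328.90 m.
Velocity head = total − piezometric = 329.349 − 328.90 = 0.449 m.
v = √(2g·h_v) = √(2 × 9.81 × 0.449) = 2.97 m/s.

v ≈ 2.97 m/s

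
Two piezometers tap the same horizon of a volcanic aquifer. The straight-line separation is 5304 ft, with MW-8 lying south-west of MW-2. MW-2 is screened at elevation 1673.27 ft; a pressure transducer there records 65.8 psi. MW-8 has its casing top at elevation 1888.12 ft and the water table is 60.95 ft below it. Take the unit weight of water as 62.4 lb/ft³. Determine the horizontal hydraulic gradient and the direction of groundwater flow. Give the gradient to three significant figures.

i ≈ 0.000387; groundwater flows toward the north-east

Pressure head at MW-2: ψ = 144·P/γ = 144 × 65.8 / 62.4 = 151.85 ft.
Total head at MW-2: h = z + ψ = 1673.27 + 151.85 = 1825.12 ft.
Total head at MW-8: h = 1888.12 − 60.95 = 1827.17 ft.
Head difference: h(MW-2) − h(MW-8) = 1825.12 − 1827.17 = -2.05 ft.
Hydraulic gradient: i = |Δh| / L = 2.05 / 5304 = 0.000387.
Flow is from higher to lower head: from MW-8 toward MW-2, i.e. toward the north-east.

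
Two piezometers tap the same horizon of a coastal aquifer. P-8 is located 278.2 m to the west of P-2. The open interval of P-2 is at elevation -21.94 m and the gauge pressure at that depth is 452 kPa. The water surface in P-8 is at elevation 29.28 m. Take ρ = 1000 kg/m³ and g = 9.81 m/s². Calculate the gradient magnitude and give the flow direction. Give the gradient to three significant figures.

i ≈ 0.0185; groundwater flows toward the east

Pressure head at P-2: ψ = P/(ρg) = 452×1000 / (1000 × 9.81) = 46.08 m.
Total head at P-2: h = z + ψ = -21.94 + 46.08 = 24.14 m.
Total head at P-8: h = 29.28 m (water level in the piezometer is the total head).
Head difference: h(P-2) − h(P-8) = 24.14 − 29.28 = -5.14 m.
Hydraulic gradient: i = |Δh| / L = 5.14 / 278.2 = 0.0185.
Flow is from higher to lower head: from P-8 toward P-2, i.e. toward the east.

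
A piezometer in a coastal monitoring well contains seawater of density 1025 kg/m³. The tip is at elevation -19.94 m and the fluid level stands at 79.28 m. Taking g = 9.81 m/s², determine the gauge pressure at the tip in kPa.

P ≈ 998 kPa

Pressure head ψ = h − z = 79.28 − (-19.94) = 99.22 m.
P = ρgψ = 1025 × 9.81 × 99.22 = 997682 Pa ≈ 998 kPa.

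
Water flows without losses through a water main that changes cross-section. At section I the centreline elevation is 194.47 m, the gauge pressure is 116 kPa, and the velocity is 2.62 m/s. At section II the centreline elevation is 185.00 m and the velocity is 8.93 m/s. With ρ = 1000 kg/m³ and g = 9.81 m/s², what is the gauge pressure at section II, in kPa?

Pressure head at I: ψ₁ = P₁/(ρg) = 116×1000 / (1000 × 9.81) = 11.82 m.
Velocity heads: v₁²/2g = 2.62²/19.62 = 0.350 m; v₂²/2g = 8.93²/19.62 = 4.064 m.
Total head H = z₁ + ψ₁ + v₁²/2g = 194.47 + 11.82 + 0.350 = 206.64 m.
ψ₂ = H − z₂ − v₂²/2g = 206.64 − 185.00 − 4.064 = 17.58 m.
P₂ = ρgψ₂ = 1000 × 9.81 × 17.58 ≈ 172 kPa.

P₂ ≈ 172 kPa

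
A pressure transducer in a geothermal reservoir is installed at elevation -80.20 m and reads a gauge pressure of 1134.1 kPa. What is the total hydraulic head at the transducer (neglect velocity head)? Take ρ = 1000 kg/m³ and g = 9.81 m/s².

h ≈ 35.41 m

ψ = P/(ρg) = 1134.1×1000 / (1000 × 9.81) = 115.61 m.
h = z + ψ = -80.20 + 115.61 = 35.41 m.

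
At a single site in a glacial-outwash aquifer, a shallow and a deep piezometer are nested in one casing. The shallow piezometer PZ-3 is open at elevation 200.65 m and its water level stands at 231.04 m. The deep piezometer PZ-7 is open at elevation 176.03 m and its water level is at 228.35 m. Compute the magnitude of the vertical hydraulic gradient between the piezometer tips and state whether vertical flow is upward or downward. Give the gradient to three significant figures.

|i_v| ≈ 0.109; vertical flow is downward

Total head at PZ-3: h = 231.04 m (water level in the standpipe).
Total head at PZ-7: h = 228.35 m.
Δh = h(PZ-3) − h(PZ-7) = 231.04 − 228.35 = 2.69 m.
Vertical separation Δz = 200.65 − 176.03 = 24.62 m.
|i_v| = |Δh| / Δz = 2.69 / 24.62 = 0.109.
Head is higher in the shallow piezometer, so vertical flow is downward (recharge condition).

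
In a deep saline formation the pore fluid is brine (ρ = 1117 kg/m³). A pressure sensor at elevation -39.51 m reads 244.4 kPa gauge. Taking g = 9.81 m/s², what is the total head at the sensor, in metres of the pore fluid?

ψ = P/(ρg) = 244.4×1000 / (1117 × 9.81) = 22.30 m.
h = z + ψ = -39.51 + 22.30 = -17.21 m.

h ≈ -17.21 m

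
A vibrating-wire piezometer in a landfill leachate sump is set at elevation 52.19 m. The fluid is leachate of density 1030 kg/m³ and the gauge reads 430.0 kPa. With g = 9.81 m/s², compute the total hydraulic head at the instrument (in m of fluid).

ψ = P/(ρg) = 430.0×1000 / (1030 × 9.81) = 42.56 m.
h = z + ψ = 52.19 + 42.56 = 94.75 m.

h ≈ 94.75 m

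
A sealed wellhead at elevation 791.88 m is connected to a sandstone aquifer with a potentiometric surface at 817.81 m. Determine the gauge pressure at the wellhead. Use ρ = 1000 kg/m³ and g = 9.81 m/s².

Head above the cap: Δh = 817.81 − 791.88 = 25.93 m.
P = ρgΔh = 1000 × 9.81 × 25.93 = 254373 Pa ≈ 254 kPa.

P ≈ 254 kPa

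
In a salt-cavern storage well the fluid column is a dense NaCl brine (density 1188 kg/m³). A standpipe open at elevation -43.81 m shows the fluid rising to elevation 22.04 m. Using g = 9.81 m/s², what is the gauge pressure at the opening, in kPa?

Pressure head ψ = h − z = 22.04 − (-43.81) = 65.85 m.
P = ρgψ = 1188 × 9.81 × 65.85 = 767434 Pa ≈ 767 kPa.

P ≈ 767 kPa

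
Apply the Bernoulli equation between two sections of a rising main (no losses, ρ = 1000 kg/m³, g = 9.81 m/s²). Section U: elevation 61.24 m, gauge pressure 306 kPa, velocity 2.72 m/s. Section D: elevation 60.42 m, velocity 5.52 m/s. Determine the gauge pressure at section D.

Pressure head at U: ψ₁ = P₁/(ρg) = 306×1000 / (1000 × 9.81) = 31.19 m.
Velocity heads: v₁²/2g = 2.72²/19.62 = 0.377 m; v₂²/2g = 5.52²/19.62 = 1.553 m.
Total head H = z₁ + ψ₁ + v₁²/2g = 61.24 + 31.19 + 0.377 = 92.81 m.
ψ₂ = H − z₂ − v₂²/2g = 92.81 − 60.42 − 1.553 = 30.84 m.
P₂ = ρgψ₂ = 1000 × 9.81 × 30.84 ≈ 303 kPa.

P₂ ≈ 303 kPa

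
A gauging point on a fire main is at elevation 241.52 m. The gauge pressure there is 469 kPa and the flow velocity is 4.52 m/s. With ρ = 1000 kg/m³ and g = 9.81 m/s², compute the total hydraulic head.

h ≈ 290.37 m

Pressure head ψ = P/(ρg) = 469×1000 / (1000 × 9.81) = 47.81 m.
Velocity head = v²/(2g) = 4.52² / (2 × 9.81) = 1.041 m.
h = z + ψ + v²/(2g) = 241.52 + 47.81 + 1.041 = 290.37 m.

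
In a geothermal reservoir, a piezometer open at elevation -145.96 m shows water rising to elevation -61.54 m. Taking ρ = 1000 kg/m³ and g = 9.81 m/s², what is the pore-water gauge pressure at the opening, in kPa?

P ≈ 828 kPa

Pressure head ψ = h − z = -61.54 − (-145.96) = 84.42 m.
P = ρgψ = 1000 × 9.81 × 84.42 = 828160 Pa ≈ 828 kPa.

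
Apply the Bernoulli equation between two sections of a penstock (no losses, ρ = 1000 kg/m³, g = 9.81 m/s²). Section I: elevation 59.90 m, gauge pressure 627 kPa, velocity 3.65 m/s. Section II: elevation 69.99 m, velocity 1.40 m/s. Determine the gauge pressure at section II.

Pressure head at I: ψ₁ = P₁/(ρg) = 627×1000 / (1000 × 9.81) = 63.91 m.
Velocity heads: v₁²/2g = 3.65²/19.62 = 0.679 m; v₂²/2g = 1.40²/19.62 = 0.100 m.
Total head H = z₁ + ψ₁ + v₁²/2g = 59.90 + 63.91 + 0.679 = 124.49 m.
ψ₂ = H − z₂ − v₂²/2g = 124.49 − 69.99 − 0.100 = 54.40 m.
P₂ = ρgψ₂ = 1000 × 9.81 × 54.40 ≈ 534 kPa.

P₂ ≈ 534 kPa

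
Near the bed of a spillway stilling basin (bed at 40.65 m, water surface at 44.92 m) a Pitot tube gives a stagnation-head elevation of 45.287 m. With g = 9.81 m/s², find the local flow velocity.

Near the bed, under hydrostatic conditions, the piezometric head (z + ψ) equals the free-surface elevation, 44.92 m.
Velocity head = total − piezometric = 45.287 − 44.92 = 0.367 m.
v = √(2g·h_v) = √(2 × 9.81 × 0.367) = 2.68 m/s.

v ≈ 2.68 m/s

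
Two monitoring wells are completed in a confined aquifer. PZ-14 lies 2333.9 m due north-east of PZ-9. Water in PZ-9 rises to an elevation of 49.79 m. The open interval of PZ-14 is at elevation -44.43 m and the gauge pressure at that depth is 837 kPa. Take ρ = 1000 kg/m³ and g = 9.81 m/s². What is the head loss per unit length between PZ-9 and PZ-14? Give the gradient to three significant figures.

i ≈ 0.00381 m/m

Total head at PZ-9: h = 49.79 m (water level in the piezometer is the total head).
Pressure head at PZ-14: ψ = P/(ρg) = 837×1000 / (1000 × 9.81) = 85.32 m.
Total head at PZ-14: h = z + ψ = -44.43 + 85.32 = 40.89 m.
Head difference: h(PZ-9) − h(PZ-14) = 49.79 − 40.89 = 8.90 m.
Hydraulic gradient: i = |Δh| / L = 8.90 / 2333.9 = 0.00381.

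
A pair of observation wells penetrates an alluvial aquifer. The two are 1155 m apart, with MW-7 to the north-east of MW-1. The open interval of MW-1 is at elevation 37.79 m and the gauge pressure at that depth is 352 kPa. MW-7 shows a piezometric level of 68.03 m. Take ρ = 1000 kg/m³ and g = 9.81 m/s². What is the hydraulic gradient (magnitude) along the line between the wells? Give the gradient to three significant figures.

i ≈ 0.00488

Pressure head at MW-1: ψ = P/(ρg) = 352×1000 / (1000 × 9.81) = 35.88 m.
Total head at MW-1: h = z + ψ = 37.79 + 35.88 = 73.67 m.
Total head at MW-7: h = 68.03 m (water level in the piezometer is the total head).
Head difference: h(MW-1) − h(MW-7) = 73.67 − 68.03 = 5.64 m.
Hydraulic gradient: i = |Δh| / L = 5.64 / 1155 = 0.00488.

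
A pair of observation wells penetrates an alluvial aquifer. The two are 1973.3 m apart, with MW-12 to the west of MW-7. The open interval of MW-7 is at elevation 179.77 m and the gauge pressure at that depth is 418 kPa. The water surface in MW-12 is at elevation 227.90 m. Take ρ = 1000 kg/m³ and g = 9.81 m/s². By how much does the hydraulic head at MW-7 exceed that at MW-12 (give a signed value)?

Δh ≈ -5.52 m

Pressure head at MW-7: ψ = P/(ρg) = 418×1000 / (1000 × 9.81) = 42.61 m.
Total head at MW-7: h = z + ψ = 179.77 + 42.61 = 222.38 m.
Total head at MW-12: h = 227.90 m (water level in the piezometer is the total head).
Head difference: h(MW-7) − h(MW-12) = 222.38 − 227.90 = -5.52 m.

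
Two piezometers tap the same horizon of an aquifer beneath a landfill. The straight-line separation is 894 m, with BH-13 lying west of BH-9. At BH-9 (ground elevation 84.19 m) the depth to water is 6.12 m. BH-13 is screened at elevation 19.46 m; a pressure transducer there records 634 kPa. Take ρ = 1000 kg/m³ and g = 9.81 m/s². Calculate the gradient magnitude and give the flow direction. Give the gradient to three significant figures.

i ≈ 0.00673; groundwater flows toward the east

Total head at BH-9: h = 84.19 − 6.12 = 78.07 m.
Pressure head at BH-13: ψ = P/(ρg) = 634×1000 / (1000 × 9.81) = 64.63 m.
Total head at BH-13: h = z + ψ = 19.46 + 64.63 = 84.09 m.
Head difference: h(BH-9) − h(BH-13) = 78.07 − 84.09 = -6.02 m.
Hydraulic gradient: i = |Δh| / L = 6.02 / 894 = 0.00673.
Flow is from higher to lower head: from BH-13 toward BH-9, i.e. toward the east.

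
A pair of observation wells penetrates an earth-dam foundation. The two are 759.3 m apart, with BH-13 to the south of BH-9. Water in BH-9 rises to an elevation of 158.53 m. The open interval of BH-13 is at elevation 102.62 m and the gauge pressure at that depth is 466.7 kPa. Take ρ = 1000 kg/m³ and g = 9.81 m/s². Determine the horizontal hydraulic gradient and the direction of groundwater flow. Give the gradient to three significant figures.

Total head at BH-9: h = 158.53 m (water level in the piezometer is the total head).
Pressure head at BH-13: ψ = P/(ρg) = 466.7×1000 / (1000 × 9.81) = 47.57 m.
Total head at BH-13: h = z + ψ = 102.62 + 47.57 = 150.19 m.
Head difference: h(BH-9) − h(BH-13) = 158.53 − 150.19 = 8.34 m.
Hydraulic gradient: i = |Δh| / L = 8.34 / 759.3 = 0.0110.
Flow is from higher to lower head: from BH-9 toward BH-13, i.e. toward the south.

i ≈ 0.0110; groundwater flows toward the south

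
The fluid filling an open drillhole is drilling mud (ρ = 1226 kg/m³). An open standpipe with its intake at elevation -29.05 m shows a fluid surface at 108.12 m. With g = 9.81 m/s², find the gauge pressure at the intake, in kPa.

P ≈ 1650 kPa

Pressure head ψ = h − z = 108.12 − (-29.05) = 137.17 m.
P = ρgψ = 1226 × 9.81 × 137.17 = 1649752 Pa ≈ 1650 kPa.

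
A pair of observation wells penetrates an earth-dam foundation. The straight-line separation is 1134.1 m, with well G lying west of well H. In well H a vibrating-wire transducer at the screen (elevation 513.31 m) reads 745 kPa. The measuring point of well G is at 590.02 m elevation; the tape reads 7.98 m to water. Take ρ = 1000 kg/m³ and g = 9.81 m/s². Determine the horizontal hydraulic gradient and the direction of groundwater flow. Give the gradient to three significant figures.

Pressure head at well H: ψ = P/(ρg) = 745×1000 / (1000 × 9.81) = 75.94 m.
Total head at well H: h = z + ψ = 513.31 + 75.94 = 589.25 m.
Total head at well G: h = 590.02 − 7.98 = 582.04 m.
Head difference: h(well H) − h(well G) = 589.25 − 582.04 = 7.21 m.
Hydraulic gradient: i = |Δh| / L = 7.21 / 1134.1 = 0.00636.
Flow is from higher to lower head: from well H toward well G, i.e. toward the west.

i ≈ 0.00636; groundwater flows toward the west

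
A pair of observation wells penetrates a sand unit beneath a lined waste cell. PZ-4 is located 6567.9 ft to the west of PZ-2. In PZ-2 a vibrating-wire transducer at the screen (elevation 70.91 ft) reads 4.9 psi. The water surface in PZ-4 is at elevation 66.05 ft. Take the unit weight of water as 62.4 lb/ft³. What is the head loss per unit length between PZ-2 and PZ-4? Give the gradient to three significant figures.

Pressure head at PZ-2: ψ = 144·P/γ = 144 × 4.9 / 62.4 = 11.31 ft.
Total head at PZ-2: h = z + ψ = 70.91 + 11.31 = 82.22 ft.
Total head at PZ-4: h = 66.05 ft (water level in the piezometer is the total head).
Head difference: h(PZ-2) − h(PZ-4) = 82.22 − 66.05 = 16.17 ft.
Hydraulic gradient: i = |Δh| / L = 16.17 / 6567.9 = 0.00246.

i ≈ 0.00246 ft/ft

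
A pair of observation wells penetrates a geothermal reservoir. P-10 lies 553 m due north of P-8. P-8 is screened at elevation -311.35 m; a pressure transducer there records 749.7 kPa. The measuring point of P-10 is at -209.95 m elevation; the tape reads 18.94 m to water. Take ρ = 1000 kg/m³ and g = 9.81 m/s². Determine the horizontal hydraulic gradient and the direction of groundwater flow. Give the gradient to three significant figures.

i ≈ 0.0109; groundwater flows toward the south

Pressure head at P-8: ψ = P/(ρg) = 749.7×1000 / (1000 × 9.81) = 76.42 m.
Total head at P-8: h = z + ψ = -311.35 + 76.42 = -234.93 m.
Total head at P-10: h = -209.95 − 18.94 = -228.89 m.
Head difference: h(P-8) − h(P-10) = -234.93 − (-228.89) = -6.04 m.
Hydraulic gradient: i = |Δh| / L = 6.04 / 553 = 0.0109.
Flow is from higher to lower head: from P-10 toward P-8, i.e. toward the south.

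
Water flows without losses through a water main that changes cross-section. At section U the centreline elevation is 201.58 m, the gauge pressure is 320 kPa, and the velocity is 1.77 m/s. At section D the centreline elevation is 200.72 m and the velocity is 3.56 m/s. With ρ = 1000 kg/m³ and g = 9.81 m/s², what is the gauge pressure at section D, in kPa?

P₂ ≈ 324 kPa

Pressure head at U: ψ₁ = P₁/(ρg) = 320×1000 / (1000 × 9.81) = 32.62 m.
Velocity heads: v₁²/2g = 1.77²/19.62 = 0.160 m; v₂²/2g = 3.56²/19.62 = 0.646 m.
Total head H = z₁ + ψ₁ + v₁²/2g = 201.58 + 32.62 + 0.160 = 234.36 m.
ψ₂ = H − z₂ − v₂²/2g = 234.36 − 200.72 − 0.646 = 32.99 m.
P₂ = ρgψ₂ = 1000 × 9.81 × 32.99 ≈ 324 kPa.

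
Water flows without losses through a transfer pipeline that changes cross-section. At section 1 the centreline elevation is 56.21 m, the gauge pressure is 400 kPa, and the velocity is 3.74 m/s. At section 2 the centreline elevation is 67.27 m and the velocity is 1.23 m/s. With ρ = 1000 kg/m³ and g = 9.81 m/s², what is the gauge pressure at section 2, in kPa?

Pressure head at 1: ψ₁ = P₁/(ρg) = 400×1000 / (1000 × 9.81) = 40.77 m.
Velocity heads: v₁²/2g = 3.74²/19.62 = 0.713 m; v₂²/2g = 1.23²/19.62 = 0.077 m.
Total head H = z₁ + ψ₁ + v₁²/2g = 56.21 + 40.77 + 0.713 = 97.69 m.
ψ₂ = H − z₂ − v₂²/2g = 97.69 − 67.27 − 0.077 = 30.34 m.
P₂ = ρgψ₂ = 1000 × 9.81 × 30.34 ≈ 298 kPa.

P₂ ≈ 298 kPa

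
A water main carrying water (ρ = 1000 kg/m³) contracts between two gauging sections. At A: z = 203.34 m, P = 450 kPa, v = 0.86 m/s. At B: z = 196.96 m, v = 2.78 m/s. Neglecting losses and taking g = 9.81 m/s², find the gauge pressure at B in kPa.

P₂ ≈ 509 kPa

Pressure head at A: ψ₁ = P₁/(ρg) = 450×1000 / (1000 × 9.81) = 45.87 m.
Velocity heads: v₁²/2g = 0.86²/19.62 = 0.038 m; v₂²/2g = 2.78²/19.62 = 0.394 m.
Total head H = z₁ + ψ₁ + v₁²/2g = 203.34 + 45.87 + 0.038 = 249.25 m.
ψ₂ = H − z₂ − v₂²/2g = 249.25 − 196.96 − 0.394 = 51.90 m.
P₂ = ρgψ₂ = 1000 × 9.81 × 51.90 ≈ 509 kPa.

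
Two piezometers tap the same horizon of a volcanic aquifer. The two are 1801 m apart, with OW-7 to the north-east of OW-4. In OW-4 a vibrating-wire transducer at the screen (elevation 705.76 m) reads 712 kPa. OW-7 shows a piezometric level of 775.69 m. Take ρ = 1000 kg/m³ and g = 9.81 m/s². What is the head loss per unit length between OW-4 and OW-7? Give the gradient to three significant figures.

Pressure head at OW-4: ψ = P/(ρg) = 712×1000 / (1000 × 9.81) = 72.58 m.
Total head at OW-4: h = z + ψ = 705.76 + 72.58 = 778.34 m.
Total head at OW-7: h = 775.69 m (water level in the piezometer is the total head).
Head difference: h(OW-4) − h(OW-7) = 778.34 − 775.69 = 2.65 m.
Hydraulic gradient: i = |Δh| / L = 2.65 / 1801 = 0.00147.

i ≈ 0.00147 m/m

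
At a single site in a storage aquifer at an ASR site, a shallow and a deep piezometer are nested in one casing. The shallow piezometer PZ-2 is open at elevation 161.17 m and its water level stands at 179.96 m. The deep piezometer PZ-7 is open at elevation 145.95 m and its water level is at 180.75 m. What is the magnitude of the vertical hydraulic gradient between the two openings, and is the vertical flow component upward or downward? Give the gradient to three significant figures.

Total head at PZ-2: h = 179.96 m (water level in the standpipe).
Total head at PZ-7: h = 180.75 m.
Δh = h(PZ-2) − h(PZ-7) = 179.96 − 180.75 = -0.79 m.
Vertical separation Δz = 161.17 − 145.95 = 15.22 m.
|i_v| = |Δh| / Δz = 0.79 / 15.22 = 0.0519.
Head is higher in the deep piezometer, so vertical flow is upward (discharge condition).

|i_v| ≈ 0.0519; vertical flow is upward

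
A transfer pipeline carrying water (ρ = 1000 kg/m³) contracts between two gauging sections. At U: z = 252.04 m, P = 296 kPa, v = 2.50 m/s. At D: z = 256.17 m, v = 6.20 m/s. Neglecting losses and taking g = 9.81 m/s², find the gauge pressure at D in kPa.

P₂ ≈ 239 kPa

Pressure head at U: ψ₁ = P₁/(ρg) = 296×1000 / (1000 × 9.81) = 30.17 m.
Velocity heads: v₁²/2g = 2.50²/19.62 = 0.319 m; v₂²/2g = 6.20²/19.62 = 1.959 m.
Total head H = z₁ + ψ₁ + v₁²/2g = 252.04 + 30.17 + 0.319 = 282.53 m.
ψ₂ = H − z₂ − v₂²/2g = 282.53 − 256.17 − 1.959 = 24.40 m.
P₂ = ρgψ₂ = 1000 × 9.81 × 24.40 ≈ 239 kPa.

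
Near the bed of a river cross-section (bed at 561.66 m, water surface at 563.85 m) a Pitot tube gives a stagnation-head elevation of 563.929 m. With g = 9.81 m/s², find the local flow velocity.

Near the bed, under hydrostatic conditions, the piezometric head (z + ψ) equals the free-surface elevation, 563.85 m.
Velocity head = total − piezometric = 563.929 − 563.85 = 0.079 m.
v = √(2g·h_v) = √(2 × 9.81 × 0.079) = 1.24 m/s.

v ≈ 1.24 m/s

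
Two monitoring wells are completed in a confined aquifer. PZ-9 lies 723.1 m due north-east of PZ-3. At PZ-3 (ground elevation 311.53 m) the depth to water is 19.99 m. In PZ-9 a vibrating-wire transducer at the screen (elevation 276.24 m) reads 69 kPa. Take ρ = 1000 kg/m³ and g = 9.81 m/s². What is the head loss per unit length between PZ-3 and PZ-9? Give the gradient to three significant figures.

i ≈ 0.0114 m/m

Total head at PZ-3: h = 311.53 − 19.99 = 291.54 m.
Pressure head at PZ-9: ψ = P/(ρg) = 69×1000 / (1000 × 9.81) = 7.03 m.
Total head at PZ-9: h = z + ψ = 276.24 + 7.03 = 283.27 m.
Head difference: h(PZ-3) − h(PZ-9) = 291.54 − 283.27 = 8.27 m.
Hydraulic gradient: i = |Δh| / L = 8.27 / 723.1 = 0.0114.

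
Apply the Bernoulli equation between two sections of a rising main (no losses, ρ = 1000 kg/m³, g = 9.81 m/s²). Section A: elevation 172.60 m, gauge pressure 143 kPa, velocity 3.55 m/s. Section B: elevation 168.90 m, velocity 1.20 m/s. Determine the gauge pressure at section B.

Pressure head at A: ψ₁ = P₁/(ρg) = 143×1000 / (1000 × 9.81) = 14.58 m.
Velocity heads: v₁²/2g = 3.55²/19.62 = 0.642 m; v₂²/2g = 1.20²/19.62 = 0.073 m.
Total head H = z₁ + ψ₁ + v₁²/2g = 172.60 + 14.58 + 0.642 = 187.82 m.
ψ₂ = H − z₂ − v₂²/2g = 187.82 − 168.90 − 0.073 = 18.85 m.
P₂ = ρgψ₂ = 1000 × 9.81 × 18.85 ≈ 185 kPa.

P₂ ≈ 185 kPa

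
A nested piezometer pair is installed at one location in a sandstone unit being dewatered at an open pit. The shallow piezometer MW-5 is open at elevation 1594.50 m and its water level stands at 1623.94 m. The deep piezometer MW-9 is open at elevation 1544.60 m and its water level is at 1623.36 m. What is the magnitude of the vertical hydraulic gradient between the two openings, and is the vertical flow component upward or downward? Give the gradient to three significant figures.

Total head at MW-5: h = 1623.94 m (water level in the standpipe).
Total head at MW-9: h = 1623.36 m.
Δh = h(MW-5) − h(MW-9) = 1623.94 − 1623.36 = 0.58 m.
Vertical separation Δz = 1594.50 − 1544.60 = 49.90 m.
|i_v| = |Δh| / Δz = 0.58 / 49.90 = 0.0116.
Head is higher in the shallow piezometer, so vertical flow is downward (recharge condition).

|i_v| ≈ 0.0116; vertical flow is downward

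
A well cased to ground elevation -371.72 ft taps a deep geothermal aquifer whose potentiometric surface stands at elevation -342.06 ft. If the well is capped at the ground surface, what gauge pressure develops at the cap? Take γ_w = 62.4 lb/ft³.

P ≈ 12.9 psi

Head above the cap: Δh = -342.06 − (-371.72) = 29.66 ft.
P = γΔh/144 = 62.4 × 29.66 / 144 = 12.9 psi.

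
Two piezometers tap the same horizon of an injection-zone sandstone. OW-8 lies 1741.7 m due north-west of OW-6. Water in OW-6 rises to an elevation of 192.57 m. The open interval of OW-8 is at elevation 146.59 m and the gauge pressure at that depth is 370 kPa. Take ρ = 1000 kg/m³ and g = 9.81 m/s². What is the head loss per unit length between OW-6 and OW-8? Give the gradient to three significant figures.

Total head at OW-6: h = 192.57 m (water level in the piezometer is the total head).
Pressure head at OW-8: ψ = P/(ρg) = 370×1000 / (1000 × 9.81) = 37.72 m.
Total head at OW-8: h = z + ψ = 146.59 + 37.72 = 184.31 m.
Head difference: h(OW-6) − h(OW-8) = 192.57 − 184.31 = 8.26 m.
Hydraulic gradient: i = |Δh| / L = 8.26 / 1741.7 = 0.00474.

i ≈ 0.00474 m/m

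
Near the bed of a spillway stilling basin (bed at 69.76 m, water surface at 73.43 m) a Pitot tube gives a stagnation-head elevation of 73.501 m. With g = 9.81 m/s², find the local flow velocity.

v ≈ 1.18 m/s

Near the bed, under hydrostatic conditions, the piezometric head (z + ψ) equals the free-surface elevation, 73.43 m.
Velocity head = total − piezometric = 73.501 − 73.43 = 0.071 m.
v = √(2g·h_v) = √(2 × 9.81 × 0.071) = 1.18 m/s.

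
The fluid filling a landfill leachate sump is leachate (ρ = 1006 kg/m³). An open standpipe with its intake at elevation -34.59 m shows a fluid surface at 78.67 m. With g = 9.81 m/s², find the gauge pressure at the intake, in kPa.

P ≈ 1120 kPa

Pressure head ψ = h − z = 78.67 − (-34.59) = 113.26 m.
P = ρgψ = 1006 × 9.81 × 113.26 = 1117747 Pa ≈ 1120 kPa.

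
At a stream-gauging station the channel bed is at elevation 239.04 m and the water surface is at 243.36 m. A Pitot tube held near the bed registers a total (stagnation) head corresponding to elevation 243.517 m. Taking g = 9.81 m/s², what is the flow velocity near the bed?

v ≈ 1.76 m/s

Near the bed, under hydrostatic conditions, the piezometric head (z + ψ) equals the free-surface elevation, 243.36 m.
Velocity head = total − piezometric = 243.517 − 243.36 = 0.157 m.
v = √(2g·h_v) = √(2 × 9.81 × 0.157) = 1.76 m/s.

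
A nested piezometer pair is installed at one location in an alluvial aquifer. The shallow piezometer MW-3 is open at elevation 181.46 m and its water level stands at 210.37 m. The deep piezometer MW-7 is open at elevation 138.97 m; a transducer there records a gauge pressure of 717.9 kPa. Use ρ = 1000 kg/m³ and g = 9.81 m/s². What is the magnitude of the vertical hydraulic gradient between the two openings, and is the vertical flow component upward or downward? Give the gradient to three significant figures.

Total head at MW-3: h = 210.37 m (water level in the standpipe).
Pressure head at MW-7: ψ = P/(ρg) = 717.9×1000 / (1000 × 9.81) = 73.18 m.
Total head at MW-7: h = z + ψ = 138.97 + 73.18 = 212.15 m.
Δh = h(MW-3) − h(MW-7) = 210.37 − 212.15 = -1.78 m.
Vertical separation Δz = 181.46 − 138.97 = 42.49 m.
|i_v| = |Δh| / Δz = 1.78 / 42.49 = 0.0419.
Head is higher in the deep piezometer, so vertical flow is upward (discharge condition).

|i_v| ≈ 0.0419; vertical flow is upward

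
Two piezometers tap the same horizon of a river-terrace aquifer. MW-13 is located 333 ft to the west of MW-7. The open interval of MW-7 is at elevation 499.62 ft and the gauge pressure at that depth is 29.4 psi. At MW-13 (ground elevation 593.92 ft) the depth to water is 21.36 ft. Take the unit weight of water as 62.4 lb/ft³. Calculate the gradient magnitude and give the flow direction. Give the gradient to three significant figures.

Pressure head at MW-7: ψ = 144·P/γ = 144 × 29.4 / 62.4 = 67.85 ft.
Total head at MW-7: h = z + ψ = 499.62 + 67.85 = 567.47 ft.
Total head at MW-13: h = 593.92 − 21.36 = 572.56 ft.
Head difference: h(MW-7) − h(MW-13) = 567.47 − 572.56 = -5.09 ft.
Hydraulic gradient: i = |Δh| / L = 5.09 / 333 = 0.0153.
Flow is from higher to lower head: from MW-13 toward MW-7, i.e. toward the east.

i ≈ 0.0153; groundwater flows toward the east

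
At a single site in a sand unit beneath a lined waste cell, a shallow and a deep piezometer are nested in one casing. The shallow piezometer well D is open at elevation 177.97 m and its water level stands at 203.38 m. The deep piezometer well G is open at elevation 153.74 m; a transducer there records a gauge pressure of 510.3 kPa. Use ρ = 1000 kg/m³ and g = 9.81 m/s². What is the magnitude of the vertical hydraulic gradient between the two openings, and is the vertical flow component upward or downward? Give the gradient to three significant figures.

Total head at well D: h = 203.38 m (water level in the standpipe).
Pressure head at well G: ψ = P/(ρg) = 510.3×1000 / (1000 × 9.81) = 52.02 m.
Total head at well G: h = z + ψ = 153.74 + 52.02 = 205.76 m.
Δh = h(well D) − h(well G) = 203.38 − 205.76 = -2.38 m.
Vertical separation Δz = 177.97 − 153.74 = 24.23 m.
|i_v| = |Δh| / Δz = 2.38 / 24.23 = 0.0982.
Head is higher in the deep piezometer, so vertical flow is upward (discharge condition).

|i_v| ≈ 0.0982; vertical flow is upward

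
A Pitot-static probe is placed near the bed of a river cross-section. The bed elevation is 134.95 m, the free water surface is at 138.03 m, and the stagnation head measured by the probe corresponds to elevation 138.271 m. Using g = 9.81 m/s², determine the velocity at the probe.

Near the bed, under hydrostatic conditions, the piezometric head (z + ψ) equals the free-surface elevation, 138.03 m.
Velocity head = total − piezometric = 138.271 − 138.03 = 0.241 m.
v = √(2g·h_v) = √(2 × 9.81 × 0.241) = 2.17 m/s.

v ≈ 2.17 m/s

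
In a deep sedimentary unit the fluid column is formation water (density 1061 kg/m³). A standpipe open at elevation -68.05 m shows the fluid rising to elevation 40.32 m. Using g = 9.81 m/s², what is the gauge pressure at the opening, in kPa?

P ≈ 1130 kPa

Pressure head ψ = h − z = 40.32 − (-68.05) = 108.37 m.
P = ρgψ = 1061 × 9.81 × 108.37 = 1127959 Pa ≈ 1130 kPa.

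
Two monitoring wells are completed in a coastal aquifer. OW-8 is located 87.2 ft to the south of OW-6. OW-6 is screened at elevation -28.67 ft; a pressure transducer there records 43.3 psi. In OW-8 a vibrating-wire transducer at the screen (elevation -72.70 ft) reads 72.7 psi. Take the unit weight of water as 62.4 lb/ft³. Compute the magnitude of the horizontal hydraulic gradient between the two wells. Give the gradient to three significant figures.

Pressure head at OW-6: ψ = 144·P/γ = 144 × 43.3 / 62.4 = 99.92 ft.
Total head at OW-6: h = z + ψ = -28.67 + 99.92 = 71.25 ft.
Pressure head at OW-8: ψ = 144·P/γ = 144 × 72.7 / 62.4 = 167.77 ft.
Total head at OW-8: h = z + ψ = -72.70 + 167.77 = 95.07 ft.
Head difference: h(OW-6) − h(OW-8) = 71.25 − 95.07 = -23.82 ft.
Hydraulic gradient: i = |Δh| / L = 23.82 / 87.2 = 0.273.

i ≈ 0.273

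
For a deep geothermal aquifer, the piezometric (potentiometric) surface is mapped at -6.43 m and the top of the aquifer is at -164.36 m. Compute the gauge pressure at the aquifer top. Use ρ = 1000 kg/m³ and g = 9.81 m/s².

P ≈ 1550 kPa

Pressure head at the aquifer top: ψ = h − z = -6.43 − (-164.36) = 157.93 m.
P = ρgψ = 1000 × 9.81 × 157.93 = 1549293 Pa ≈ 1550 kPa.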